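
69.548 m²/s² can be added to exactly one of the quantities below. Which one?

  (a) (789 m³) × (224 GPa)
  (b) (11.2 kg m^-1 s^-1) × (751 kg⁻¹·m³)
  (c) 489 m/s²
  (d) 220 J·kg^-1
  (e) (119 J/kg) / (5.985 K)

(d)

Reference: m²·s⁻².
Each option:
  (a) [m³] · [kg·m⁻¹·s⁻²] = kg·m²·s⁻²
  (b) [kg·m⁻¹·s⁻¹] · [kg⁻¹·m³] = m²·s⁻¹
  (c) m·s⁻²
  (d) J·kg⁻¹ = N·m·kg⁻¹ = m²·s⁻²  ← same
  (e) [m²·s⁻²] / [K] = m²·s⁻²·K⁻¹
Only (d) matches m²·s⁻².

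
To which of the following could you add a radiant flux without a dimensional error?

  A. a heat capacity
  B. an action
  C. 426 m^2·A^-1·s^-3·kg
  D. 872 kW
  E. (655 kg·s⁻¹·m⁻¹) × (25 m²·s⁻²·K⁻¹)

Reference: [radiant flux] = kg·m²·s⁻³.
Each option:
  A. [heat capacity] = kg·m²·s⁻²·K⁻¹
  B. [action] = kg·m²·s⁻¹
  C. kg·m²·s⁻³·A⁻¹
  D. W = J·s⁻¹ = kg·m²·s⁻³  ← same
  E. [kg·m⁻¹·s⁻¹] · [m²·s⁻²·K⁻¹] = kg·m·s⁻³·K⁻¹
Only D. matches kg·m²·s⁻³.

D.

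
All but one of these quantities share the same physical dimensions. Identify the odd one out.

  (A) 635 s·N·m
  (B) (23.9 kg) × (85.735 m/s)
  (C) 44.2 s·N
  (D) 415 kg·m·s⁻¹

(A)

Expand each in SI base units:
  (A) N·m·s = kg·m·s⁻²·m·s = kg·m²·s⁻¹
  (B) [kg] · [m·s⁻¹] = kg·m·s⁻¹
  (C) N·s = kg·m·s⁻²·s = kg·m·s⁻¹
  (D) kg·m·s⁻¹
All reduce to kg·m·s⁻¹ except (A), which is kg·m²·s⁻¹.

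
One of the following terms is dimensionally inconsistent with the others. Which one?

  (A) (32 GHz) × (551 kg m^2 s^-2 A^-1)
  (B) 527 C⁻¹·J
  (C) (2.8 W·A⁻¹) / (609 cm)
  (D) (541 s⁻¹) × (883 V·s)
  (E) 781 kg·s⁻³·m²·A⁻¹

Dimensions:
  (A) [s⁻¹] · [kg·m²·s⁻²·A⁻¹] = kg·m²·s⁻³·A⁻¹
  (B) J·C⁻¹ = N·m·(s·A)⁻¹ = kg·m²·s⁻³·A⁻¹
  (C) [kg·m²·s⁻³·A⁻¹] / [m] = kg·m·s⁻³·A⁻¹
  (D) [s⁻¹] · [kg·m²·s⁻²·A⁻¹] = kg·m²·s⁻³·A⁻¹
  (E) kg·m²·s⁻³·A⁻¹
All reduce to kg·m²·s⁻³·A⁻¹ except (C), which is kg·m·s⁻³·A⁻¹.

(C)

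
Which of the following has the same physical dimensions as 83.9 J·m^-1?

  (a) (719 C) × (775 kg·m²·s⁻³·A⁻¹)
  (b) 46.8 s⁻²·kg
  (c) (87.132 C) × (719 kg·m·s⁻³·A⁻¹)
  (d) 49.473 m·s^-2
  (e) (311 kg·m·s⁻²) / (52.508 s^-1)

Reference: J·m⁻¹ = N·m·m⁻¹ = kg·m·s⁻².
Each option:
  (a) [s·A] · [kg·m²·s⁻³·A⁻¹] = kg·m²·s⁻²
  (b) kg·s⁻²
  (c) [s·A] · [kg·m·s⁻³·A⁻¹] = kg·m·s⁻²  ← same
  (d) m·s⁻²
  (e) [kg·m·s⁻²] / [s⁻¹] = kg·m·s⁻¹
Only (c) matches kg·m·s⁻².

(c)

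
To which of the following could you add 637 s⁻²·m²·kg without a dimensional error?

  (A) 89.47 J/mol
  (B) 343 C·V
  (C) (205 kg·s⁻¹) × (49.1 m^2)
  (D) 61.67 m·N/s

(B)

Reference: kg·m²·s⁻².
Each option:
  (A) J·mol⁻¹ = N·m·mol⁻¹ = kg·m²·s⁻²·mol⁻¹
  (B) C·V = s·A·J·C⁻¹ = kg·m²·s⁻²  ← same
  (C) [kg·s⁻¹] · [m²] = kg·m²·s⁻¹
  (D) N·m·s⁻¹ = kg·m·s⁻²·m·s⁻¹ = kg·m²·s⁻³
Only (B) matches kg·m²·s⁻².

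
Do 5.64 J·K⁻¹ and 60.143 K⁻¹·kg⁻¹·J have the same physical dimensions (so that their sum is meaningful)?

Expand each in SI base units:
  5.64 J·K⁻¹:  J·K⁻¹ = N·m·K⁻¹ = kg·m²·s⁻²·K⁻¹
  60.143 K⁻¹·kg⁻¹·J:  J·kg⁻¹·K⁻¹ = N·m·kg⁻¹·K⁻¹ = m²·s⁻²·K⁻¹
kg·m²·s⁻²·K⁻¹ ≠ m²·s⁻²·K⁻¹, so they cannot be added.

No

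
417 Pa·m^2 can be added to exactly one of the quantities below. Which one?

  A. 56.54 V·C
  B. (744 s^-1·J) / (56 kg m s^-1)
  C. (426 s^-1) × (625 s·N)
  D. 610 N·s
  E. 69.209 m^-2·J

C.

Reference: Pa·m² = N·m⁻²·m² = kg·m·s⁻².
Each option:
  A. C·V = s·A·J·C⁻¹ = kg·m²·s⁻²
  B. [kg·m²·s⁻³] / [kg·m·s⁻¹] = m·s⁻²
  C. [s⁻¹] · [kg·m·s⁻¹] = kg·m·s⁻²  ← same
  D. N·s = kg·m·s⁻²·s = kg·m·s⁻¹
  E. J·m⁻² = N·m·m⁻² = kg·s⁻²
Only C. matches kg·m·s⁻².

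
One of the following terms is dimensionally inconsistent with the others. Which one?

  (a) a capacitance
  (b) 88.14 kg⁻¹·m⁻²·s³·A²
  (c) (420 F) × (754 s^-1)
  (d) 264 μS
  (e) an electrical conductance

(a)

In SI base units:
  (a) [capacitance] = kg⁻¹·m⁻²·s⁴·A²
  (b) kg⁻¹·m⁻²·s³·A²
  (c) [kg⁻¹·m⁻²·s⁴·A²] · [s⁻¹] = kg⁻¹·m⁻²·s³·A²
  (d) S = Ω⁻¹ = kg⁻¹·m⁻²·s³·A²
  (e) [electrical conductance] = kg⁻¹·m⁻²·s³·A²
All reduce to kg⁻¹·m⁻²·s³·A² except (a), which is kg⁻¹·m⁻²·s⁴·A².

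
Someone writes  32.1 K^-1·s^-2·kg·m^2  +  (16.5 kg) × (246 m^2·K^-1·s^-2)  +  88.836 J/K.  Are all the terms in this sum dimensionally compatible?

Yes

Dimensions:
  32.1 K^-1·s^-2·kg·m^2:  kg·m²·s⁻²·K⁻¹
  (16.5 kg) × (246 m^2·K^-1·s^-2):  [kg] · [m²·s⁻²·K⁻¹] = kg·m²·s⁻²·K⁻¹
  88.836 J/K:  J·K⁻¹ = N·m·K⁻¹ = kg·m²·s⁻²·K⁻¹
Every term reduces to kg·m²·s⁻²·K⁻¹.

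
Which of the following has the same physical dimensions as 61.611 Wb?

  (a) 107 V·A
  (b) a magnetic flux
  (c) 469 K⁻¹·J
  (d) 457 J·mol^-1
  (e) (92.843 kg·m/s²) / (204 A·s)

Reference: Wb = V·s = kg·m²·s⁻²·A⁻¹.
Each option:
  (a) V·A = J·C⁻¹·A = kg·m²·s⁻³
  (b) [magnetic flux] = kg·m²·s⁻²·A⁻¹  ← same
  (c) J·K⁻¹ = N·m·K⁻¹ = kg·m²·s⁻²·K⁻¹
  (d) J·mol⁻¹ = N·m·mol⁻¹ = kg·m²·s⁻²·mol⁻¹
  (e) [kg·m·s⁻²] / [s·A] = kg·m·s⁻³·A⁻¹
Only (b) matches kg·m²·s⁻²·A⁻¹.

(b)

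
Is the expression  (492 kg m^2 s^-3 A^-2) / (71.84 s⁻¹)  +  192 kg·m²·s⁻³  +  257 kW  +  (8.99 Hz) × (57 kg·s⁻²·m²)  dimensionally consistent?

No

Work out the base dimensions of each:
  (492 kg m^2 s^-3 A^-2) / (71.84 s⁻¹):  [kg·m²·s⁻³·A⁻²] / [s⁻¹] = kg·m²·s⁻²·A⁻²
  192 kg·m²·s⁻³:  kg·m²·s⁻³
  257 kW:  W = J·s⁻¹ = kg·m²·s⁻³
  (8.99 Hz) × (57 kg·s⁻²·m²):  [s⁻¹] · [kg·m²·s⁻²] = kg·m²·s⁻³
The terms do not share a single dimension (kg·m²·s⁻²·A⁻² vs kg·m²·s⁻³).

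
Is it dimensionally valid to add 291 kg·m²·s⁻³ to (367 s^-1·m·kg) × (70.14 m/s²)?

Yes

Reduce each to base SI dimensions:
  291 kg·m²·s⁻³:  kg·m²·s⁻³
  (367 s^-1·m·kg) × (70.14 m/s²):  [kg·m·s⁻¹] · [m·s⁻²] = kg·m²·s⁻³
Both are kg·m²·s⁻³, so they have the same dimensions and can be added.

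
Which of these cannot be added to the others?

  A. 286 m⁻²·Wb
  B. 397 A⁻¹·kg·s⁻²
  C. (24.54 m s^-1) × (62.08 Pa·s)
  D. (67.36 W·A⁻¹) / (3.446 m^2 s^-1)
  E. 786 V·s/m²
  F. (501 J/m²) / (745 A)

In SI base units:
  A. Wb·m⁻² = V·s·m⁻² = kg·s⁻²·A⁻¹
  B. kg·s⁻²·A⁻¹
  C. [m·s⁻¹] · [kg·m⁻¹·s⁻¹] = kg·s⁻²
  D. [kg·m²·s⁻³·A⁻¹] / [m²·s⁻¹] = kg·s⁻²·A⁻¹
  E. V·s·m⁻² = J·C⁻¹·s·m⁻² = kg·s⁻²·A⁻¹
  F. [kg·s⁻²] / [A] = kg·s⁻²·A⁻¹
All reduce to kg·s⁻²·A⁻¹ except C., which is kg·s⁻².

C.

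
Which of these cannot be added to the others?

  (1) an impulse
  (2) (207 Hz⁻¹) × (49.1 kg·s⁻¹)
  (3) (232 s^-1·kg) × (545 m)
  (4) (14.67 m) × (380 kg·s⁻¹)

Reduce each to base SI dimensions:
  (1) [impulse] = kg·m·s⁻¹
  (2) [s] · [kg·s⁻¹] = kg
  (3) [kg·s⁻¹] · [m] = kg·m·s⁻¹
  (4) [m] · [kg·s⁻¹] = kg·m·s⁻¹
All reduce to kg·m·s⁻¹ except (2), which is kg.

(2)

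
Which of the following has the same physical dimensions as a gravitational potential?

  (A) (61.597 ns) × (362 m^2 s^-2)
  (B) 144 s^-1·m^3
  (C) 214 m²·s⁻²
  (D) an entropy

(C)

Reference: [gravitational potential] = m²·s⁻².
Each option:
  (A) [s] · [m²·s⁻²] = m²·s⁻¹
  (B) m³·s⁻¹
  (C) m²·s⁻²  ← same
  (D) [entropy] = kg·m²·s⁻²·K⁻¹
Only (C) matches m²·s⁻².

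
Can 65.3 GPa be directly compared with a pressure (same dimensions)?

Dimensions:
  65.3 GPa:  Pa = N·m⁻² = kg·m⁻¹·s⁻²
  a pressure:  [pressure] = kg·m⁻¹·s⁻²
Both are kg·m⁻¹·s⁻², so they have the same dimensions and can be added.

Yes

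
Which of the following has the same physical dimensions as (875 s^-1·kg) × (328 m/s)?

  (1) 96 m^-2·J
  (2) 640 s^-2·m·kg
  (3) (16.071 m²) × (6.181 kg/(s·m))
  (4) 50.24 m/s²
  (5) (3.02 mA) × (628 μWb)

Reference: [kg·s⁻¹] · [m·s⁻¹] = kg·m·s⁻².
Each option:
  (1) J·m⁻² = N·m·m⁻² = kg·s⁻²
  (2) kg·m·s⁻²  ← same
  (3) [m²] · [kg·m⁻¹·s⁻¹] = kg·m·s⁻¹
  (4) m·s⁻²
  (5) [A] · [kg·m²·s⁻²·A⁻¹] = kg·m²·s⁻²
Only (2) matches kg·m·s⁻².

(2)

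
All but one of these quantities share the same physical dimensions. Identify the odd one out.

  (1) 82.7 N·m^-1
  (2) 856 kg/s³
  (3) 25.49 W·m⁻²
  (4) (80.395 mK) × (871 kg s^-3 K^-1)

(1)

Expand each in SI base units:
  (1) N·m⁻¹ = kg·m·s⁻²·m⁻¹ = kg·s⁻²
  (2) kg·s⁻³
  (3) W·m⁻² = J·s⁻¹·m⁻² = kg·s⁻³
  (4) [K] · [kg·s⁻³·K⁻¹] = kg·s⁻³
All reduce to kg·s⁻³ except (1), which is kg·s⁻².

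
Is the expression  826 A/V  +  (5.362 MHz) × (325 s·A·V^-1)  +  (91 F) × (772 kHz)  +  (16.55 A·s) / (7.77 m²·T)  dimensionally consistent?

Yes

Reduce each to base SI dimensions:
  826 A/V:  A·V⁻¹ = A·(J·C⁻¹)⁻¹ = kg⁻¹·m⁻²·s³·A²
  (5.362 MHz) × (325 s·A·V^-1):  [s⁻¹] · [kg⁻¹·m⁻²·s⁴·A²] = kg⁻¹·m⁻²·s³·A²
  (91 F) × (772 kHz):  [kg⁻¹·m⁻²·s⁴·A²] · [s⁻¹] = kg⁻¹·m⁻²·s³·A²
  (16.55 A·s) / (7.77 m²·T):  [s·A] / [kg·m²·s⁻²·A⁻¹] = kg⁻¹·m⁻²·s³·A²
Every term reduces to kg⁻¹·m⁻²·s³·A².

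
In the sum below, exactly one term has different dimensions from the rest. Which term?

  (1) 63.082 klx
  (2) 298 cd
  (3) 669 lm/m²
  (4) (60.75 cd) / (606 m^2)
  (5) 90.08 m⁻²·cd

Reduce each to base SI dimensions:
  (1) lx = lm·m⁻² = m⁻²·cd
  (2) cd
  (3) lm·m⁻² = cd·m⁻² = m⁻²·cd
  (4) [cd] / [m²] = m⁻²·cd
  (5) m⁻²·cd
All reduce to m⁻²·cd except (2), which is cd.

(2)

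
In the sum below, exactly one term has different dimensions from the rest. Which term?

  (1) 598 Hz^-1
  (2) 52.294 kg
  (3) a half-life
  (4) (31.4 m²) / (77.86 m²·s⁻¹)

Reduce each to base SI dimensions:
  (1) Hz⁻¹ = (s⁻¹)⁻¹ = s
  (2) kg
  (3) [half-life] = s
  (4) [m²] / [m²·s⁻¹] = s
All reduce to s except (2), which is kg.

(2)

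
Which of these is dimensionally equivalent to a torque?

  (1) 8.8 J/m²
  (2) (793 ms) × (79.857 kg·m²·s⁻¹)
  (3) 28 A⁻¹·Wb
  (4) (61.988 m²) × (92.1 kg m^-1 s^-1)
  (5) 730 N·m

Reference: [torque] = kg·m²·s⁻².
Each option:
  (1) J·m⁻² = N·m·m⁻² = kg·s⁻²
  (2) [s] · [kg·m²·s⁻¹] = kg·m²
  (3) Wb·A⁻¹ = V·s·A⁻¹ = kg·m²·s⁻²·A⁻²
  (4) [m²] · [kg·m⁻¹·s⁻¹] = kg·m·s⁻¹
  (5) N·m = kg·m·s⁻²·m = kg·m²·s⁻²  ← same
Only (5) matches kg·m²·s⁻².

(5)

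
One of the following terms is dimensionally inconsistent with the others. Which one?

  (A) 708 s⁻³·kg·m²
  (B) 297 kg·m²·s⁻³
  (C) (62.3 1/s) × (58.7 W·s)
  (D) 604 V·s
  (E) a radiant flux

Expand each in SI base units:
  (A) kg·m²·s⁻³
  (B) kg·m²·s⁻³
  (C) [s⁻¹] · [kg·m²·s⁻²] = kg·m²·s⁻³
  (D) V·s = J·C⁻¹·s = kg·m²·s⁻²·A⁻¹
  (E) [radiant flux] = kg·m²·s⁻³
All reduce to kg·m²·s⁻³ except (D), which is kg·m²·s⁻²·A⁻¹.

(D)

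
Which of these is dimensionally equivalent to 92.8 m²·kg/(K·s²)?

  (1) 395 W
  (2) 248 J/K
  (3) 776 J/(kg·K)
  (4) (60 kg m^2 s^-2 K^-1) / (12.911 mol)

(2)

Reference: kg·m²·s⁻²·K⁻¹.
Each option:
  (1) W = J·s⁻¹ = kg·m²·s⁻³
  (2) J·K⁻¹ = N·m·K⁻¹ = kg·m²·s⁻²·K⁻¹  ← same
  (3) J·kg⁻¹·K⁻¹ = N·m·kg⁻¹·K⁻¹ = m²·s⁻²·K⁻¹
  (4) [kg·m²·s⁻²·K⁻¹] / [mol] = kg·m²·s⁻²·K⁻¹·mol⁻¹
Only (2) matches kg·m²·s⁻²·K⁻¹.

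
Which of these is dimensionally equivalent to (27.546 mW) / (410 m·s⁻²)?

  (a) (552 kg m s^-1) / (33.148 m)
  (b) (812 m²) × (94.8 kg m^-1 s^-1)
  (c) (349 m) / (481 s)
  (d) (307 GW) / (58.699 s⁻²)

(b)

Reference: [kg·m²·s⁻³] / [m·s⁻²] = kg·m·s⁻¹.
Each option:
  (a) [kg·m·s⁻¹] / [m] = kg·s⁻¹
  (b) [m²] · [kg·m⁻¹·s⁻¹] = kg·m·s⁻¹  ← same
  (c) [m] / [s] = m·s⁻¹
  (d) [kg·m²·s⁻³] / [s⁻²] = kg·m²·s⁻¹
Only (b) matches kg·m·s⁻¹.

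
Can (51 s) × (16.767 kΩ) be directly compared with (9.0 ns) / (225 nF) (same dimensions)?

Reduce each to base SI dimensions:
  (51 s) × (16.767 kΩ):  [s] · [kg·m²·s⁻³·A⁻²] = kg·m²·s⁻²·A⁻²
  (9.0 ns) / (225 nF):  [s] / [kg⁻¹·m⁻²·s⁴·A²] = kg·m²·s⁻³·A⁻²
kg·m²·s⁻²·A⁻² ≠ kg·m²·s⁻³·A⁻², so they cannot be added.

No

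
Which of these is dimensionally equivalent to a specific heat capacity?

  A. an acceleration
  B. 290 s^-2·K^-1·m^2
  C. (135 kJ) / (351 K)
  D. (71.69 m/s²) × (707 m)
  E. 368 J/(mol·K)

B.

Reference: [specific heat capacity] = m²·s⁻²·K⁻¹.
Each option:
  A. [acceleration] = m·s⁻²
  B. m²·s⁻²·K⁻¹  ← same
  C. [kg·m²·s⁻²] / [K] = kg·m²·s⁻²·K⁻¹
  D. [m·s⁻²] · [m] = m²·s⁻²
  E. J·mol⁻¹·K⁻¹ = N·m·mol⁻¹·K⁻¹ = kg·m²·s⁻²·K⁻¹·mol⁻¹
Only B. matches m²·s⁻²·K⁻¹.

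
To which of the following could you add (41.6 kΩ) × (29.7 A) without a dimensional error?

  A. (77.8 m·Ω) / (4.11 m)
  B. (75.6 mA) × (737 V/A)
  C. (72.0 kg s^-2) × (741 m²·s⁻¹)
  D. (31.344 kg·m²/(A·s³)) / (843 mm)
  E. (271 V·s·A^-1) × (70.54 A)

B.

Reference: [kg·m²·s⁻³·A⁻²] · [A] = kg·m²·s⁻³·A⁻¹.
Each option:
  A. [kg·m³·s⁻³·A⁻²] / [m] = kg·m²·s⁻³·A⁻²
  B. [A] · [kg·m²·s⁻³·A⁻²] = kg·m²·s⁻³·A⁻¹  ← same
  C. [kg·s⁻²] · [m²·s⁻¹] = kg·m²·s⁻³
  D. [kg·m²·s⁻³·A⁻¹] / [m] = kg·m·s⁻³·A⁻¹
  E. [kg·m²·s⁻²·A⁻²] · [A] = kg·m²·s⁻²·A⁻¹
Only B. matches kg·m²·s⁻³·A⁻¹.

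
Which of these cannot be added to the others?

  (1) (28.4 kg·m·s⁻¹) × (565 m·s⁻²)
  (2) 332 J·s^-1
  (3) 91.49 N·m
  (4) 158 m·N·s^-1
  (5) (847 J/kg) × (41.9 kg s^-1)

(3)

In SI base units:
  (1) [kg·m·s⁻¹] · [m·s⁻²] = kg·m²·s⁻³
  (2) J·s⁻¹ = N·m·s⁻¹ = kg·m²·s⁻³
  (3) N·m = kg·m·s⁻²·m = kg·m²·s⁻²
  (4) N·m·s⁻¹ = kg·m·s⁻²·m·s⁻¹ = kg·m²·s⁻³
  (5) [m²·s⁻²] · [kg·s⁻¹] = kg·m²·s⁻³
All reduce to kg·m²·s⁻³ except (3), which is kg·m²·s⁻².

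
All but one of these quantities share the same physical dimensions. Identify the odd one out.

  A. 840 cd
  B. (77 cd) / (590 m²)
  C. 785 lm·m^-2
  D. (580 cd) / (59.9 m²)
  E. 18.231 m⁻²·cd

Work out the base dimensions of each:
  A. cd
  B. [cd] / [m²] = m⁻²·cd
  C. lm·m⁻² = cd·m⁻² = m⁻²·cd
  D. [cd] / [m²] = m⁻²·cd
  E. cd·m⁻² = m⁻²·cd
All reduce to m⁻²·cd except A., which is cd.

A.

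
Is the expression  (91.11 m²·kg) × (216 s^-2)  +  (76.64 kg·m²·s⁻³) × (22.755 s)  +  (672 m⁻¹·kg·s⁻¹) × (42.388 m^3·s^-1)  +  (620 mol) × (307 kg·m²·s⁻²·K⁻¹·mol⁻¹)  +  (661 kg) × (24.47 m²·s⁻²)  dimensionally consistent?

No

Work out the base dimensions of each:
  (91.11 m²·kg) × (216 s^-2):  [kg·m²] · [s⁻²] = kg·m²·s⁻²
  (76.64 kg·m²·s⁻³) × (22.755 s):  [kg·m²·s⁻³] · [s] = kg·m²·s⁻²
  (672 m⁻¹·kg·s⁻¹) × (42.388 m^3·s^-1):  [kg·m⁻¹·s⁻¹] · [m³·s⁻¹] = kg·m²·s⁻²
  (620 mol) × (307 kg·m²·s⁻²·K⁻¹·mol⁻¹):  [mol] · [kg·m²·s⁻²·K⁻¹·mol⁻¹] = kg·m²·s⁻²·K⁻¹
  (661 kg) × (24.47 m²·s⁻²):  [kg] · [m²·s⁻²] = kg·m²·s⁻²
The terms do not share a single dimension (kg·m²·s⁻² vs kg·m²·s⁻²·K⁻¹).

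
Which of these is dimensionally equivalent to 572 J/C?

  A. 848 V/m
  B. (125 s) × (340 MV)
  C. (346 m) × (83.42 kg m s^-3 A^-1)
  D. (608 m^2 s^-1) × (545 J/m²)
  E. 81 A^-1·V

C.

Reference: J·C⁻¹ = N·m·(s·A)⁻¹ = kg·m²·s⁻³·A⁻¹.
Each option:
  A. V·m⁻¹ = J·C⁻¹·m⁻¹ = kg·m·s⁻³·A⁻¹
  B. [s] · [kg·m²·s⁻³·A⁻¹] = kg·m²·s⁻²·A⁻¹
  C. [m] · [kg·m·s⁻³·A⁻¹] = kg·m²·s⁻³·A⁻¹  ← same
  D. [m²·s⁻¹] · [kg·s⁻²] = kg·m²·s⁻³
  E. V·A⁻¹ = J·C⁻¹·A⁻¹ = kg·m²·s⁻³·A⁻²
Only C. matches kg·m²·s⁻³·A⁻¹.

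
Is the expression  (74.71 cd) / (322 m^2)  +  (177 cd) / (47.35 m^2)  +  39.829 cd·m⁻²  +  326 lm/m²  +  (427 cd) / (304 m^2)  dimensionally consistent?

Reduce each to base SI dimensions:
  (74.71 cd) / (322 m^2):  [cd] / [m²] = m⁻²·cd
  (177 cd) / (47.35 m^2):  [cd] / [m²] = m⁻²·cd
  39.829 cd·m⁻²:  cd·m⁻² = m⁻²·cd
  326 lm/m²:  lm·m⁻² = cd·m⁻² = m⁻²·cd
  (427 cd) / (304 m^2):  [cd] / [m²] = m⁻²·cd
Every term reduces to m⁻²·cd.

Yes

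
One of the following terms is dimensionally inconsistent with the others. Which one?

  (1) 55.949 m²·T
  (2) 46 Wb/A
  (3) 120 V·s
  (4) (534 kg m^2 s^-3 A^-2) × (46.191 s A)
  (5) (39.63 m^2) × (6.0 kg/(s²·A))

Work out the base dimensions of each:
  (1) T·m² = Wb·m⁻²·m² = kg·m²·s⁻²·A⁻¹
  (2) Wb·A⁻¹ = V·s·A⁻¹ = kg·m²·s⁻²·A⁻²
  (3) V·s = J·C⁻¹·s = kg·m²·s⁻²·A⁻¹
  (4) [kg·m²·s⁻³·A⁻²] · [s·A] = kg·m²·s⁻²·A⁻¹
  (5) [m²] · [kg·s⁻²·A⁻¹] = kg·m²·s⁻²·A⁻¹
All reduce to kg·m²·s⁻²·A⁻¹ except (2), which is kg·m²·s⁻²·A⁻².

(2)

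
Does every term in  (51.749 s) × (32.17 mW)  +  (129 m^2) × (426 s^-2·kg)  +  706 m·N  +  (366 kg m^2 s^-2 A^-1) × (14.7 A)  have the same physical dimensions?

Reduce each to base SI dimensions:
  (51.749 s) × (32.17 mW):  [s] · [kg·m²·s⁻³] = kg·m²·s⁻²
  (129 m^2) × (426 s^-2·kg):  [m²] · [kg·s⁻²] = kg·m²·s⁻²
  706 m·N:  N·m = kg·m·s⁻²·m = kg·m²·s⁻²
  (366 kg m^2 s^-2 A^-1) × (14.7 A):  [kg·m²·s⁻²·A⁻¹] · [A] = kg·m²·s⁻²
Every term reduces to kg·m²·s⁻².

Yes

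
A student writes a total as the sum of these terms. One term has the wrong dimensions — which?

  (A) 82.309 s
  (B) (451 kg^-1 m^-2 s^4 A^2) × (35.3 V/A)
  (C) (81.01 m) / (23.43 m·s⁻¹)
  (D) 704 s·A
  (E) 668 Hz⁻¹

(D)

Work out the base dimensions of each:
  (A) s
  (B) [kg⁻¹·m⁻²·s⁴·A²] · [kg·m²·s⁻³·A⁻²] = s
  (C) [m] / [m·s⁻¹] = s
  (D) A·s = s·A
  (E) Hz⁻¹ = (s⁻¹)⁻¹ = s
All reduce to s except (D), which is s·A.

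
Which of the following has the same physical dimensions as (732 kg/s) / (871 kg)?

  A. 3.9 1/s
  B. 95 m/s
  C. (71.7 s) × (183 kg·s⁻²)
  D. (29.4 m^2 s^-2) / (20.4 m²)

A.

Reference: [kg·s⁻¹] / [kg] = s⁻¹.
Each option:
  A. s⁻¹  ← same
  B. m·s⁻¹
  C. [s] · [kg·s⁻²] = kg·s⁻¹
  D. [m²·s⁻²] / [m²] = s⁻²
Only A. matches s⁻¹.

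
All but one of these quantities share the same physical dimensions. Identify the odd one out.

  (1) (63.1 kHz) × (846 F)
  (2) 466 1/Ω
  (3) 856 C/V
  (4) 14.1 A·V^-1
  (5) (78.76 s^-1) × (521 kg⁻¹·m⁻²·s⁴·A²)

(3)

Work out the base dimensions of each:
  (1) [s⁻¹] · [kg⁻¹·m⁻²·s⁴·A²] = kg⁻¹·m⁻²·s³·A²
  (2) Ω⁻¹ = (V·A⁻¹)⁻¹ = kg⁻¹·m⁻²·s³·A²
  (3) C·V⁻¹ = s·A·(J·C⁻¹)⁻¹ = kg⁻¹·m⁻²·s⁴·A²
  (4) A·V⁻¹ = A·(J·C⁻¹)⁻¹ = kg⁻¹·m⁻²·s³·A²
  (5) [s⁻¹] · [kg⁻¹·m⁻²·s⁴·A²] = kg⁻¹·m⁻²·s³·A²
All reduce to kg⁻¹·m⁻²·s³·A² except (3), which is kg⁻¹·m⁻²·s⁴·A².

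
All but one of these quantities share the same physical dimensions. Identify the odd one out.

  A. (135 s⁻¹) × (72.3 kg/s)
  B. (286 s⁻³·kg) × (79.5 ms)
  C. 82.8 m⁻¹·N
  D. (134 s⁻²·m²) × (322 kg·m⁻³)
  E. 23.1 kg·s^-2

Expand each in SI base units:
  A. [s⁻¹] · [kg·s⁻¹] = kg·s⁻²
  B. [kg·s⁻³] · [s] = kg·s⁻²
  C. N·m⁻¹ = kg·m·s⁻²·m⁻¹ = kg·s⁻²
  D. [m²·s⁻²] · [kg·m⁻³] = kg·m⁻¹·s⁻²
  E. kg·s⁻²
All reduce to kg·s⁻² except D., which is kg·m⁻¹·s⁻².

D.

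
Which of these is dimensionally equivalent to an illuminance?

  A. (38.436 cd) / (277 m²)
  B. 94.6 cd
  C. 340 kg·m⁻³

A.

Reference: [illuminance] = m⁻²·cd.
Each option:
  A. [cd] / [m²] = m⁻²·cd  ← same
  B. cd
  C. kg·m⁻³
Only A. matches m⁻²·cd.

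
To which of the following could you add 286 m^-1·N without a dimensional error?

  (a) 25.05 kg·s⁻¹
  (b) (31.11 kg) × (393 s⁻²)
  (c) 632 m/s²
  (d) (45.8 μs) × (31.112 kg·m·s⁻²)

(b)

Reference: N·m⁻¹ = kg·m·s⁻²·m⁻¹ = kg·s⁻².
Each option:
  (a) kg·s⁻¹
  (b) [kg] · [s⁻²] = kg·s⁻²  ← same
  (c) m·s⁻²
  (d) [s] · [kg·m·s⁻²] = kg·m·s⁻¹
Only (b) matches kg·s⁻².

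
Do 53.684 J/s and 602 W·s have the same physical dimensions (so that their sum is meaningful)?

Expand each in SI base units:
  53.684 J/s:  J·s⁻¹ = N·m·s⁻¹ = kg·m²·s⁻³
  602 W·s:  W·s = J·s⁻¹·s = kg·m²·s⁻²
kg·m²·s⁻³ ≠ kg·m²·s⁻², so they cannot be added.

No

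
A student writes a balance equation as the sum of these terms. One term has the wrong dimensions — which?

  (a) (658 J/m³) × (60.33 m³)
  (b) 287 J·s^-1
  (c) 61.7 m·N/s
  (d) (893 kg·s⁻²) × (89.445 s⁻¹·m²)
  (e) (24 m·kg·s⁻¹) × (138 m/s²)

Expand each in SI base units:
  (a) [kg·m⁻¹·s⁻²] · [m³] = kg·m²·s⁻²
  (b) J·s⁻¹ = N·m·s⁻¹ = kg·m²·s⁻³
  (c) N·m·s⁻¹ = kg·m·s⁻²·m·s⁻¹ = kg·m²·s⁻³
  (d) [kg·s⁻²] · [m²·s⁻¹] = kg·m²·s⁻³
  (e) [kg·m·s⁻¹] · [m·s⁻²] = kg·m²·s⁻³
All reduce to kg·m²·s⁻³ except (a), which is kg·m²·s⁻².

(a)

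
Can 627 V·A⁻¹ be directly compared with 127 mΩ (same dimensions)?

Yes

Work out the base dimensions of each:
  627 V·A⁻¹:  V·A⁻¹ = J·C⁻¹·A⁻¹ = kg·m²·s⁻³·A⁻²
  127 mΩ:  Ω = V·A⁻¹ = kg·m²·s⁻³·A⁻²
Both are kg·m²·s⁻³·A⁻², so they have the same dimensions and can be added.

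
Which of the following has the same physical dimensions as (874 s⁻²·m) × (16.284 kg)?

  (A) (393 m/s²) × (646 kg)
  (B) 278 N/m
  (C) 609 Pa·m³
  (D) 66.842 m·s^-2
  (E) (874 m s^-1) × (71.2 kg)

Reference: [m·s⁻²] · [kg] = kg·m·s⁻².
Each option:
  (A) [m·s⁻²] · [kg] = kg·m·s⁻²  ← same
  (B) N·m⁻¹ = kg·m·s⁻²·m⁻¹ = kg·s⁻²
  (C) Pa·m³ = N·m⁻²·m³ = kg·m²·s⁻²
  (D) m·s⁻²
  (E) [m·s⁻¹] · [kg] = kg·m·s⁻¹
Only (A) matches kg·m·s⁻².

(A)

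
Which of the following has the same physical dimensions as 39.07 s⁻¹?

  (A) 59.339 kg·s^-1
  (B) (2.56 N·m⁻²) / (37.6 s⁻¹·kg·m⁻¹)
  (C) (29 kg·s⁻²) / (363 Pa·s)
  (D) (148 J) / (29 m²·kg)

Reference: s⁻¹.
Each option:
  (A) kg·s⁻¹
  (B) [kg·m⁻¹·s⁻²] / [kg·m⁻¹·s⁻¹] = s⁻¹  ← same
  (C) [kg·s⁻²] / [kg·m⁻¹·s⁻¹] = m·s⁻¹
  (D) [kg·m²·s⁻²] / [kg·m²] = s⁻²
Only (B) matches s⁻¹.

(B)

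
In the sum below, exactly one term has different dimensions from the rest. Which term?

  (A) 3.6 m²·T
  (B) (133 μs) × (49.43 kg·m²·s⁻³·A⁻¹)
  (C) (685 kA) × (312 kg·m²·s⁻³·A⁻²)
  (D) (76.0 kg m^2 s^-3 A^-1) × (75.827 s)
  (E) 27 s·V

(C)

Reduce each to base SI dimensions:
  (A) T·m² = Wb·m⁻²·m² = kg·m²·s⁻²·A⁻¹
  (B) [s] · [kg·m²·s⁻³·A⁻¹] = kg·m²·s⁻²·A⁻¹
  (C) [A] · [kg·m²·s⁻³·A⁻²] = kg·m²·s⁻³·A⁻¹
  (D) [kg·m²·s⁻³·A⁻¹] · [s] = kg·m²·s⁻²·A⁻¹
  (E) V·s = J·C⁻¹·s = kg·m²·s⁻²·A⁻¹
All reduce to kg·m²·s⁻²·A⁻¹ except (C), which is kg·m²·s⁻³·A⁻¹.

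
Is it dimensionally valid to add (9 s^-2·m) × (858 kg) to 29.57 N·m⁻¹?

Work out the base dimensions of each:
  (9 s^-2·m) × (858 kg):  [m·s⁻²] · [kg] = kg·m·s⁻²
  29.57 N·m⁻¹:  N·m⁻¹ = kg·m·s⁻²·m⁻¹ = kg·s⁻²
kg·m·s⁻² ≠ kg·s⁻², so they cannot be added.

No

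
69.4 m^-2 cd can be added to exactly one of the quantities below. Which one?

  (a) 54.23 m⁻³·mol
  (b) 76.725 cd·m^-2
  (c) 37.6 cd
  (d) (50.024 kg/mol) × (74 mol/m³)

(b)

Reference: m⁻²·cd.
Each option:
  (a) m⁻³·mol
  (b) cd·m⁻² = m⁻²·cd  ← same
  (c) cd
  (d) [kg·mol⁻¹] · [m⁻³·mol] = kg·m⁻³
Only (b) matches m⁻²·cd.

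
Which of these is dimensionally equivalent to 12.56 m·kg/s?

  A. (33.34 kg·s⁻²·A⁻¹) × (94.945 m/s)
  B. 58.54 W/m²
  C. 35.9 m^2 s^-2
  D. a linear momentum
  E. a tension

D.

Reference: kg·m·s⁻¹.
Each option:
  A. [kg·s⁻²·A⁻¹] · [m·s⁻¹] = kg·m·s⁻³·A⁻¹
  B. W·m⁻² = J·s⁻¹·m⁻² = kg·s⁻³
  C. m²·s⁻²
  D. [linear momentum] = kg·m·s⁻¹  ← same
  E. [tension] = kg·m·s⁻²
Only D. matches kg·m·s⁻¹.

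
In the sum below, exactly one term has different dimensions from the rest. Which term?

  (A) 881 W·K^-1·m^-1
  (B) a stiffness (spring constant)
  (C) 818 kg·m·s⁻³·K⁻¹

Work out the base dimensions of each:
  (A) W·m⁻¹·K⁻¹ = J·s⁻¹·m⁻¹·K⁻¹ = kg·m·s⁻³·K⁻¹
  (B) [stiffness (spring constant)] = kg·s⁻²
  (C) kg·m·s⁻³·K⁻¹
All reduce to kg·m·s⁻³·K⁻¹ except (B), which is kg·s⁻².

(B)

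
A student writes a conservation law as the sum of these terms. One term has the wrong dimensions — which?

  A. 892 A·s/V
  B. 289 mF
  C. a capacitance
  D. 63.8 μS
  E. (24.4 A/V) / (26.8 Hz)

Work out the base dimensions of each:
  A. A·s·V⁻¹ = A·s·(J·C⁻¹)⁻¹ = kg⁻¹·m⁻²·s⁴·A²
  B. F = C·V⁻¹ = kg⁻¹·m⁻²·s⁴·A²
  C. [capacitance] = kg⁻¹·m⁻²·s⁴·A²
  D. S = Ω⁻¹ = kg⁻¹·m⁻²·s³·A²
  E. [kg⁻¹·m⁻²·s³·A²] / [s⁻¹] = kg⁻¹·m⁻²·s⁴·A²
All reduce to kg⁻¹·m⁻²·s⁴·A² except D., which is kg⁻¹·m⁻²·s³·A².

D.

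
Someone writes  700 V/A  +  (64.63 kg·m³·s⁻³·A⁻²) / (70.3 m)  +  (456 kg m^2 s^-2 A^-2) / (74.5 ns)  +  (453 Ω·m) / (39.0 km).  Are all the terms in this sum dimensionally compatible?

Yes

In SI base units:
  700 V/A:  V·A⁻¹ = J·C⁻¹·A⁻¹ = kg·m²·s⁻³·A⁻²
  (64.63 kg·m³·s⁻³·A⁻²) / (70.3 m):  [kg·m³·s⁻³·A⁻²] / [m] = kg·m²·s⁻³·A⁻²
  (456 kg m^2 s^-2 A^-2) / (74.5 ns):  [kg·m²·s⁻²·A⁻²] / [s] = kg·m²·s⁻³·A⁻²
  (453 Ω·m) / (39.0 km):  [kg·m³·s⁻³·A⁻²] / [m] = kg·m²·s⁻³·A⁻²
Every term reduces to kg·m²·s⁻³·A⁻².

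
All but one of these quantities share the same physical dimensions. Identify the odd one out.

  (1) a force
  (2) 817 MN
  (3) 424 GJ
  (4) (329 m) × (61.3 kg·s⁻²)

In SI base units:
  (1) [force] = kg·m·s⁻²
  (2) N = kg·m·s⁻²
  (3) J = N·m = kg·m²·s⁻²
  (4) [m] · [kg·s⁻²] = kg·m·s⁻²
All reduce to kg·m·s⁻² except (3), which is kg·m²·s⁻².

(3)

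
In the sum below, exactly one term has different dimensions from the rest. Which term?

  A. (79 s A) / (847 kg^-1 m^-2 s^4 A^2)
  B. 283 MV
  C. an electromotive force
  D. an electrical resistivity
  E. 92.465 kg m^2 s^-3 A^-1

D.

Reduce each to base SI dimensions:
  A. [s·A] / [kg⁻¹·m⁻²·s⁴·A²] = kg·m²·s⁻³·A⁻¹
  B. V = J·C⁻¹ = kg·m²·s⁻³·A⁻¹
  C. [electromotive force] = kg·m²·s⁻³·A⁻¹
  D. [electrical resistivity] = kg·m³·s⁻³·A⁻²
  E. kg·m²·s⁻³·A⁻¹
All reduce to kg·m²·s⁻³·A⁻¹ except D., which is kg·m³·s⁻³·A⁻².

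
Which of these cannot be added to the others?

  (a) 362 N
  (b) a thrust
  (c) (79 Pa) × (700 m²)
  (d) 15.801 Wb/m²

(d)

Work out the base dimensions of each:
  (a) N = kg·m·s⁻²
  (b) [thrust] = kg·m·s⁻²
  (c) [kg·m⁻¹·s⁻²] · [m²] = kg·m·s⁻²
  (d) Wb·m⁻² = V·s·m⁻² = kg·s⁻²·A⁻¹
All reduce to kg·m·s⁻² except (d), which is kg·s⁻²·A⁻¹.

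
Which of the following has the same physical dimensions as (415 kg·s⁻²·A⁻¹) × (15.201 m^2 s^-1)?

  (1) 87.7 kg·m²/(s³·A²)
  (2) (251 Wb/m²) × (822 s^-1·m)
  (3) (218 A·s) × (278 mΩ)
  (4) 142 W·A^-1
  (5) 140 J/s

(4)

Reference: [kg·s⁻²·A⁻¹] · [m²·s⁻¹] = kg·m²·s⁻³·A⁻¹.
Each option:
  (1) kg·m²·s⁻³·A⁻²
  (2) [kg·s⁻²·A⁻¹] · [m·s⁻¹] = kg·m·s⁻³·A⁻¹
  (3) [s·A] · [kg·m²·s⁻³·A⁻²] = kg·m²·s⁻²·A⁻¹
  (4) W·A⁻¹ = J·s⁻¹·A⁻¹ = kg·m²·s⁻³·A⁻¹  ← same
  (5) J·s⁻¹ = N·m·s⁻¹ = kg·m²·s⁻³
Only (4) matches kg·m²·s⁻³·A⁻¹.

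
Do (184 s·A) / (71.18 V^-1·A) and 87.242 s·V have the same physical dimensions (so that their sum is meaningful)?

Yes

Dimensions:
  (184 s·A) / (71.18 V^-1·A):  [s·A] / [kg⁻¹·m⁻²·s³·A²] = kg·m²·s⁻²·A⁻¹
  87.242 s·V:  V·s = J·C⁻¹·s = kg·m²·s⁻²·A⁻¹
Both are kg·m²·s⁻²·A⁻¹, so they have the same dimensions and can be added.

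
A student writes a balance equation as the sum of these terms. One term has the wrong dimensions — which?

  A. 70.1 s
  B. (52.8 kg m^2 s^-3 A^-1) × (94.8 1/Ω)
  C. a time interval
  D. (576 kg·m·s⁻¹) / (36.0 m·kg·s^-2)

Reduce each to base SI dimensions:
  A. s
  B. [kg·m²·s⁻³·A⁻¹] · [kg⁻¹·m⁻²·s³·A²] = A
  C. [time interval] = s
  D. [kg·m·s⁻¹] / [kg·m·s⁻²] = s
All reduce to s except B., which is A.

B.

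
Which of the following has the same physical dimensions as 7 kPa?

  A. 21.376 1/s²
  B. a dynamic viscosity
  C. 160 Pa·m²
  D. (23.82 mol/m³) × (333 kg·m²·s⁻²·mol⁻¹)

D.

Reference: Pa = N·m⁻² = kg·m⁻¹·s⁻².
Each option:
  A. s⁻²
  B. [dynamic viscosity] = kg·m⁻¹·s⁻¹
  C. Pa·m² = N·m⁻²·m² = kg·m·s⁻²
  D. [m⁻³·mol] · [kg·m²·s⁻²·mol⁻¹] = kg·m⁻¹·s⁻²  ← same
Only D. matches kg·m⁻¹·s⁻².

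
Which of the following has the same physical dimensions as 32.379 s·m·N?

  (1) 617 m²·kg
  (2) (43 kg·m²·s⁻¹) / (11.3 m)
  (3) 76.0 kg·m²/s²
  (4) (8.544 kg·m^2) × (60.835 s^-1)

(4)

Reference: N·m·s = kg·m·s⁻²·m·s = kg·m²·s⁻¹.
Each option:
  (1) kg·m²
  (2) [kg·m²·s⁻¹] / [m] = kg·m·s⁻¹
  (3) kg·m²·s⁻²
  (4) [kg·m²] · [s⁻¹] = kg·m²·s⁻¹  ← same
Only (4) matches kg·m²·s⁻¹.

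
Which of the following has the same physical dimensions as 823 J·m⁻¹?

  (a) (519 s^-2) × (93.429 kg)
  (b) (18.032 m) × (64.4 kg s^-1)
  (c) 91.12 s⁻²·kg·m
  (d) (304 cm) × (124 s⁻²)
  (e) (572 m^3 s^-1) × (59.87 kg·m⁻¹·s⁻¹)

(c)

Reference: J·m⁻¹ = N·m·m⁻¹ = kg·m·s⁻².
Each option:
  (a) [s⁻²] · [kg] = kg·s⁻²
  (b) [m] · [kg·s⁻¹] = kg·m·s⁻¹
  (c) kg·m·s⁻²  ← same
  (d) [m] · [s⁻²] = m·s⁻²
  (e) [m³·s⁻¹] · [kg·m⁻¹·s⁻¹] = kg·m²·s⁻²
Only (c) matches kg·m·s⁻².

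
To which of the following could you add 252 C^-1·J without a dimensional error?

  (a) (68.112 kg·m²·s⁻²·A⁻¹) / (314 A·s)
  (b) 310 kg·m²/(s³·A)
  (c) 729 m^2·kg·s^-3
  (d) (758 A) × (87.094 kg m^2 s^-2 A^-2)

Reference: J·C⁻¹ = N·m·(s·A)⁻¹ = kg·m²·s⁻³·A⁻¹.
Each option:
  (a) [kg·m²·s⁻²·A⁻¹] / [s·A] = kg·m²·s⁻³·A⁻²
  (b) kg·m²·s⁻³·A⁻¹  ← same
  (c) kg·m²·s⁻³
  (d) [A] · [kg·m²·s⁻²·A⁻²] = kg·m²·s⁻²·A⁻¹
Only (b) matches kg·m²·s⁻³·A⁻¹.

(b)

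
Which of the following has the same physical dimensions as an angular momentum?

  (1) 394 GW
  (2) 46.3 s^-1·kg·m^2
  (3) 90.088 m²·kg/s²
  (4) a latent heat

(2)

Reference: [angular momentum] = kg·m²·s⁻¹.
Each option:
  (1) W = J·s⁻¹ = kg·m²·s⁻³
  (2) kg·m²·s⁻¹  ← same
  (3) kg·m²·s⁻²
  (4) [latent heat] = m²·s⁻²
Only (2) matches kg·m²·s⁻¹.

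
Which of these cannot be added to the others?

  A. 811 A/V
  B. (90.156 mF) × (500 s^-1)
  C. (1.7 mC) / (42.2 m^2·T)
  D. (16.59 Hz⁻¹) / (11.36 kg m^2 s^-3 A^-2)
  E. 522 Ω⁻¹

Expand each in SI base units:
  A. A·V⁻¹ = A·(J·C⁻¹)⁻¹ = kg⁻¹·m⁻²·s³·A²
  B. [kg⁻¹·m⁻²·s⁴·A²] · [s⁻¹] = kg⁻¹·m⁻²·s³·A²
  C. [s·A] / [kg·m²·s⁻²·A⁻¹] = kg⁻¹·m⁻²·s³·A²
  D. [s] / [kg·m²·s⁻³·A⁻²] = kg⁻¹·m⁻²·s⁴·A²
  E. Ω⁻¹ = (V·A⁻¹)⁻¹ = kg⁻¹·m⁻²·s³·A²
All reduce to kg⁻¹·m⁻²·s³·A² except D., which is kg⁻¹·m⁻²·s⁴·A².

D.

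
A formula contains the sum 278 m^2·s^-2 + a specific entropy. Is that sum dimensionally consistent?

Dimensions:
  278 m^2·s^-2:  m²·s⁻²
  a specific entropy:  [specific entropy] = m²·s⁻²·K⁻¹
m²·s⁻² ≠ m²·s⁻²·K⁻¹, so they cannot be added.

No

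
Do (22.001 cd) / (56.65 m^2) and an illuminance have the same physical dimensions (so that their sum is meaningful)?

Work out the base dimensions of each:
  (22.001 cd) / (56.65 m^2):  [cd] / [m²] = m⁻²·cd
  an illuminance:  [illuminance] = m⁻²·cd
Both are m⁻²·cd, so they have the same dimensions and can be added.

Yes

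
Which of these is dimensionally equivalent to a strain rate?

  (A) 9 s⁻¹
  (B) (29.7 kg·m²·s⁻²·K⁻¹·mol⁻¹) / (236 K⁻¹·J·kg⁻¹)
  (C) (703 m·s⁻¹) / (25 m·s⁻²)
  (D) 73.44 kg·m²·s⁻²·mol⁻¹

(A)

Reference: [strain rate] = s⁻¹.
Each option:
  (A) s⁻¹  ← same
  (B) [kg·m²·s⁻²·K⁻¹·mol⁻¹] / [m²·s⁻²·K⁻¹] = kg·mol⁻¹
  (C) [m·s⁻¹] / [m·s⁻²] = s
  (D) kg·m²·s⁻²·mol⁻¹
Only (A) matches s⁻¹.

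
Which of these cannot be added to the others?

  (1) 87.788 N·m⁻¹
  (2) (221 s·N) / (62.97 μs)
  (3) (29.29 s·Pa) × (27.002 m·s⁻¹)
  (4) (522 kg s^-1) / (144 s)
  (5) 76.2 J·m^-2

Reduce each to base SI dimensions:
  (1) N·m⁻¹ = kg·m·s⁻²·m⁻¹ = kg·s⁻²
  (2) [kg·m·s⁻¹] / [s] = kg·m·s⁻²
  (3) [kg·m⁻¹·s⁻¹] · [m·s⁻¹] = kg·s⁻²
  (4) [kg·s⁻¹] / [s] = kg·s⁻²
  (5) J·m⁻² = N·m·m⁻² = kg·s⁻²
All reduce to kg·s⁻² except (2), which is kg·m·s⁻².

(2)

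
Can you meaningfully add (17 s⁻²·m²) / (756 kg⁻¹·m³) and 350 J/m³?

Expand each in SI base units:
  (17 s⁻²·m²) / (756 kg⁻¹·m³):  [m²·s⁻²] / [kg⁻¹·m³] = kg·m⁻¹·s⁻²
  350 J/m³:  J·m⁻³ = N·m·m⁻³ = kg·m⁻¹·s⁻²
Both are kg·m⁻¹·s⁻², so they have the same dimensions and can be added.

Yes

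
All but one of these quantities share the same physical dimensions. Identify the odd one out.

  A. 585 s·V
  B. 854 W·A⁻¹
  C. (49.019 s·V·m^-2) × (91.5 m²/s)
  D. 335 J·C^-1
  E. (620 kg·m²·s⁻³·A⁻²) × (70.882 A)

A.

Expand each in SI base units:
  A. V·s = J·C⁻¹·s = kg·m²·s⁻²·A⁻¹
  B. W·A⁻¹ = J·s⁻¹·A⁻¹ = kg·m²·s⁻³·A⁻¹
  C. [kg·s⁻²·A⁻¹] · [m²·s⁻¹] = kg·m²·s⁻³·A⁻¹
  D. J·C⁻¹ = N·m·(s·A)⁻¹ = kg·m²·s⁻³·A⁻¹
  E. [kg·m²·s⁻³·A⁻²] · [A] = kg·m²·s⁻³·A⁻¹
All reduce to kg·m²·s⁻³·A⁻¹ except A., which is kg·m²·s⁻²·A⁻¹.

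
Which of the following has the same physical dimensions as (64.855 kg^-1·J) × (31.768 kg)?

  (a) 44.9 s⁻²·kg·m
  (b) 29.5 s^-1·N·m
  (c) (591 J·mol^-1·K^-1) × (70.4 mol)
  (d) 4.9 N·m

(d)

Reference: [m²·s⁻²] · [kg] = kg·m²·s⁻².
Each option:
  (a) kg·m·s⁻²
  (b) N·m·s⁻¹ = kg·m·s⁻²·m·s⁻¹ = kg·m²·s⁻³
  (c) [kg·m²·s⁻²·K⁻¹·mol⁻¹] · [mol] = kg·m²·s⁻²·K⁻¹
  (d) N·m = kg·m·s⁻²·m = kg·m²·s⁻²  ← same
Only (d) matches kg·m²·s⁻².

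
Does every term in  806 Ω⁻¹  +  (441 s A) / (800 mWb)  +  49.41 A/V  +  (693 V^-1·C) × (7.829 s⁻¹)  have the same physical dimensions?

Yes

Expand each in SI base units:
  806 Ω⁻¹:  Ω⁻¹ = (V·A⁻¹)⁻¹ = kg⁻¹·m⁻²·s³·A²
  (441 s A) / (800 mWb):  [s·A] / [kg·m²·s⁻²·A⁻¹] = kg⁻¹·m⁻²·s³·A²
  49.41 A/V:  A·V⁻¹ = A·(J·C⁻¹)⁻¹ = kg⁻¹·m⁻²·s³·A²
  (693 V^-1·C) × (7.829 s⁻¹):  [kg⁻¹·m⁻²·s⁴·A²] · [s⁻¹] = kg⁻¹·m⁻²·s³·A²
Every term reduces to kg⁻¹·m⁻²·s³·A².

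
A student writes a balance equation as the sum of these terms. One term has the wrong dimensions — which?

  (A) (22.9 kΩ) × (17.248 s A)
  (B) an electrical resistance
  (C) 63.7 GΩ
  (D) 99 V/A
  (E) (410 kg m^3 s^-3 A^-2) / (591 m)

Work out the base dimensions of each:
  (A) [kg·m²·s⁻³·A⁻²] · [s·A] = kg·m²·s⁻²·A⁻¹
  (B) [electrical resistance] = kg·m²·s⁻³·A⁻²
  (C) Ω = V·A⁻¹ = kg·m²·s⁻³·A⁻²
  (D) V·A⁻¹ = J·C⁻¹·A⁻¹ = kg·m²·s⁻³·A⁻²
  (E) [kg·m³·s⁻³·A⁻²] / [m] = kg·m²·s⁻³·A⁻²
All reduce to kg·m²·s⁻³·A⁻² except (A), which is kg·m²·s⁻²·A⁻¹.

(A)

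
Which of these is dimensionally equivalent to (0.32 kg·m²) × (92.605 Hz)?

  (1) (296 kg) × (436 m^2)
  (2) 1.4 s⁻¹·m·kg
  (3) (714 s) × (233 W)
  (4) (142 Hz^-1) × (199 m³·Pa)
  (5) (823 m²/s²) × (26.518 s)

(4)

Reference: [kg·m²] · [s⁻¹] = kg·m²·s⁻¹.
Each option:
  (1) [kg] · [m²] = kg·m²
  (2) kg·m·s⁻¹
  (3) [s] · [kg·m²·s⁻³] = kg·m²·s⁻²
  (4) [s] · [kg·m²·s⁻²] = kg·m²·s⁻¹  ← same
  (5) [m²·s⁻²] · [s] = m²·s⁻¹
Only (4) matches kg·m²·s⁻¹.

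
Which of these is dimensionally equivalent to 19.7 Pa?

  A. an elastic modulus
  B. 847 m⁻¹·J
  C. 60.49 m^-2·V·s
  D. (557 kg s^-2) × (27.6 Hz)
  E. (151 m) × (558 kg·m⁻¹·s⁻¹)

Reference: Pa = N·m⁻² = kg·m⁻¹·s⁻².
Each option:
  A. [elastic modulus] = kg·m⁻¹·s⁻²  ← same
  B. J·m⁻¹ = N·m·m⁻¹ = kg·m·s⁻²
  C. V·s·m⁻² = J·C⁻¹·s·m⁻² = kg·s⁻²·A⁻¹
  D. [kg·s⁻²] · [s⁻¹] = kg·s⁻³
  E. [m] · [kg·m⁻¹·s⁻¹] = kg·s⁻¹
Only A. matches kg·m⁻¹·s⁻².

A.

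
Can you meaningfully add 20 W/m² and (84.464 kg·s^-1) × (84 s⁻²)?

Expand each in SI base units:
  20 W/m²:  W·m⁻² = J·s⁻¹·m⁻² = kg·s⁻³
  (84.464 kg·s^-1) × (84 s⁻²):  [kg·s⁻¹] · [s⁻²] = kg·s⁻³
Both are kg·s⁻³, so they have the same dimensions and can be added.

Yes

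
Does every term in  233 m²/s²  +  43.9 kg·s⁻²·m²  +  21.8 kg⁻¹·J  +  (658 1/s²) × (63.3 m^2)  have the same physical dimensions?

In SI base units:
  233 m²/s²:  m²·s⁻²
  43.9 kg·s⁻²·m²:  kg·m²·s⁻²
  21.8 kg⁻¹·J:  J·kg⁻¹ = N·m·kg⁻¹ = m²·s⁻²
  (658 1/s²) × (63.3 m^2):  [s⁻²] · [m²] = m²·s⁻²
The terms do not share a single dimension (kg·m²·s⁻² vs m²·s⁻²).

No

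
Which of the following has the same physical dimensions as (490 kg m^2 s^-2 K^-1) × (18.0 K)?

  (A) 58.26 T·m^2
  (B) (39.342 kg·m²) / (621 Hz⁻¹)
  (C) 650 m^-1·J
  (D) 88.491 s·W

Reference: [kg·m²·s⁻²·K⁻¹] · [K] = kg·m²·s⁻².
Each option:
  (A) T·m² = Wb·m⁻²·m² = kg·m²·s⁻²·A⁻¹
  (B) [kg·m²] / [s] = kg·m²·s⁻¹
  (C) J·m⁻¹ = N·m·m⁻¹ = kg·m·s⁻²
  (D) W·s = J·s⁻¹·s = kg·m²·s⁻²  ← same
Only (D) matches kg·m²·s⁻².

(D)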